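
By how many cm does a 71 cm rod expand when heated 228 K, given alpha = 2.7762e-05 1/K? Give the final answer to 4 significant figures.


dL = L0 * alpha * dT
dL = 71 * 2.7762e-05 * 228
dL = 0.4494 cm


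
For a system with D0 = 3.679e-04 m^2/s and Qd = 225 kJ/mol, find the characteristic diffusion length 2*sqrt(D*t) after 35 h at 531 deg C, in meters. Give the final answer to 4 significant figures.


Step 1: D = D0 * exp(-Qd/(R*T))
T = 804.15 K
D = 3.679e-04 * exp(-225e3 / (8.314 * 804.15)) = 8.91304e-19 m^2/s
Step 2: L = 2*sqrt(D*t)
t = 35 h = 126000 s
L = 2*sqrt(8.91304e-19 * 126000) = 6.702e-07 m


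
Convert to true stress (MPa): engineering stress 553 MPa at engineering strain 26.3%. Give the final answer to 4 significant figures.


sigma_true = sigma_eng * (1 + epsilon_eng)
sigma_true = 553 * (1 + 0.263)
sigma_true = 698.4 MPa


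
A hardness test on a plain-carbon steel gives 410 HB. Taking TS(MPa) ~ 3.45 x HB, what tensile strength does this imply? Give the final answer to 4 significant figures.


TS (MPa) = 3.45 * HB
TS = 3.45 * 410
TS = 1415 MPa


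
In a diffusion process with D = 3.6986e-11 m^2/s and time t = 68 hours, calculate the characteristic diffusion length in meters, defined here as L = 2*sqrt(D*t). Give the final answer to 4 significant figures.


t = 68 hr = 244800 s
Diffusion length = 2*sqrt(D*t)
= 2*sqrt(3.6986e-11 * 244800)
= 6.018e-03 m


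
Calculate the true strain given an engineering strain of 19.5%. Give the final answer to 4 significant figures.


epsilon_true = ln(1 + epsilon_eng)
epsilon_true = ln(1 + 0.195)
epsilon_true = 0.1781


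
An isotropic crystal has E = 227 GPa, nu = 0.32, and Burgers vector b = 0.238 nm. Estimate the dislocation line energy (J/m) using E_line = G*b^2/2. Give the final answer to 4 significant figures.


Step 1: G = E / (2*(1+nu))
G = 227 / (2*(1+0.32)) = 85.9848 GPa = 8.59848e+10 Pa
Step 2: E_line = G*b^2/2
b = 0.238 nm = 2.38e-10 m
E_line = 0.5 * 8.59848e+10 * (2.38e-10)^2 = 2.435e-09 J/m


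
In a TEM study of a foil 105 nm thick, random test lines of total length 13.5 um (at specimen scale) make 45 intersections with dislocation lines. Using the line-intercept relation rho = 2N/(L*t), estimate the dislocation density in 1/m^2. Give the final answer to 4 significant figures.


rho = 2N / (L * t)
L = 13.5 um = 1.35e-05 m, t = 105 nm = 1.05e-07 m
rho = 2 * 45 / (1.35e-05 * 1.05e-07)
rho = 6.349e+13 1/m^2


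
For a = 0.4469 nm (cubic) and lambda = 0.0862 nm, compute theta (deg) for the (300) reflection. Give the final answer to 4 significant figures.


d = a / sqrt(h^2+k^2+l^2)
d = 0.4469 / sqrt(9) = 0.148967 nm
lambda = 2*d*sin(theta)  =>  sin(theta) = lambda / (2*d)
sin(theta) = 0.0862 / (2 * 0.148967) = 0.289326
theta = 16.82 deg


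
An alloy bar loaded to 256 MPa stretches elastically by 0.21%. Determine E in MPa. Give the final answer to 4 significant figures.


E = sigma / epsilon
epsilon = 0.21% = 2.1e-03
E = 256 / 2.1e-03
E = 121900 MPa


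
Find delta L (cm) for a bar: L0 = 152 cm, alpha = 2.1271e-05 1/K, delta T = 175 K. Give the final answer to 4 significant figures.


dL = L0 * alpha * dT
dL = 152 * 2.1271e-05 * 175
dL = 0.5658 cm


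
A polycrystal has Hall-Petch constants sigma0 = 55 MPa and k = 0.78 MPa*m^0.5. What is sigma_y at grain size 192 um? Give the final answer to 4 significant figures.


sigma_y = sigma0 + k / sqrt(d)
d = 192 um = 1.92e-04 m
sigma_y = 55 + 0.78 / sqrt(1.92e-04)
sigma_y = 111.3 MPa


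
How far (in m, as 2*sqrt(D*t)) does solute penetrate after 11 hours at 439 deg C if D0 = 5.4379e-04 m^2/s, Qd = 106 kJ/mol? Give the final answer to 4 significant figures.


Step 1: D = D0 * exp(-Qd/(R*T))
T = 712.15 K
D = 5.4379e-04 * exp(-106e3 / (8.314 * 712.15)) = 9.12605e-12 m^2/s
Step 2: L = 2*sqrt(D*t)
t = 11 h = 39600 s
L = 2*sqrt(9.12605e-12 * 39600) = 1.202e-03 m


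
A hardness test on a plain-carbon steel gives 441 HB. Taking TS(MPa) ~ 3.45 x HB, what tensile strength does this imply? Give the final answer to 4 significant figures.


TS (MPa) = 3.45 * HB
TS = 3.45 * 441
TS = 1521 MPa


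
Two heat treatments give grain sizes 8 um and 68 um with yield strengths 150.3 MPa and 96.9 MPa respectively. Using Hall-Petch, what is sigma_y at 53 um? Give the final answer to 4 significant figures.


sigma_y = sigma0 + k / sqrt(d)
1/sqrt(d1) = 1/sqrt(8e-06) = 353.553;  1/sqrt(d2) = 121.268
k = (sigma1 - sigma2) / (1/sqrt(d1) - 1/sqrt(d2)) = (150.3 - 96.9) / (353.553 - 121.268) = 0.229889 MPa*m^0.5
sigma0 = sigma1 - k/sqrt(d1) = 150.3 - 0.229889*353.553 = 69.0218 MPa
sigma_y(d3) = 69.0218 + 0.229889 / sqrt(5.3e-05) = 100.6 MPa


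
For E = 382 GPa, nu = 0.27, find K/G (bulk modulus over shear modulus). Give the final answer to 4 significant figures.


G = E / (2*(1+nu))
G = 382 / (2*(1+0.27)) = 150.394 GPa
K = E / (3*(1-2*nu))
K = 382 / (3*(1-2*0.27)) = 276.812 GPa
K/G = 276.812 / 150.394 = 1.841


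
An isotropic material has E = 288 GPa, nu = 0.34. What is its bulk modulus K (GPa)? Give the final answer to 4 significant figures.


K = E / (3*(1-2*nu))
K = 288 / (3*(1-2*0.34))
K = 300 GPa


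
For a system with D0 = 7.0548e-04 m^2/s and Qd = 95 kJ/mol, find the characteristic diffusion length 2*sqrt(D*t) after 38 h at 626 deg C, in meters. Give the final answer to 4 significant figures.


Step 1: D = D0 * exp(-Qd/(R*T))
T = 899.15 K
D = 7.0548e-04 * exp(-95e3 / (8.314 * 899.15)) = 2.13509e-09 m^2/s
Step 2: L = 2*sqrt(D*t)
t = 38 h = 136800 s
L = 2*sqrt(2.13509e-09 * 136800) = 0.03418 m


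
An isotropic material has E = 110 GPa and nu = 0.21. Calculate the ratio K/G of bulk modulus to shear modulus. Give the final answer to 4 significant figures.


G = E / (2*(1+nu))
G = 110 / (2*(1+0.21)) = 45.4545 GPa
K = E / (3*(1-2*nu))
K = 110 / (3*(1-2*0.21)) = 63.2184 GPa
K/G = 63.2184 / 45.4545 = 1.391


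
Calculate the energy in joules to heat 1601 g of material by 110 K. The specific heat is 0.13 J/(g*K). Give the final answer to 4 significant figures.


Q = m * cp * dT
Q = 1601 * 0.13 * 110
Q = 22890 J


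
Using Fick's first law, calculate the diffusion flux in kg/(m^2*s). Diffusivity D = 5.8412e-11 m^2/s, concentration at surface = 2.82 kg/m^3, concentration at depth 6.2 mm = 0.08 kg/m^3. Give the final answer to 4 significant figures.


J = -D * (dC/dx) = D * (C1 - C2) / dx
J = 5.8412e-11 * (2.82 - 0.08) / 6.2e-03
J = 2.581e-08 kg/(m^2*s)


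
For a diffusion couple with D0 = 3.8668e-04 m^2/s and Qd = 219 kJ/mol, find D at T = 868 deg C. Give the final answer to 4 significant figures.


D = D0 * exp(-Qd / (R*T))
T = 1141.15 K
D = 3.8668e-04 * exp(-219e3 / (8.314 * 1141.15))
D = 3.652e-14 m^2/s


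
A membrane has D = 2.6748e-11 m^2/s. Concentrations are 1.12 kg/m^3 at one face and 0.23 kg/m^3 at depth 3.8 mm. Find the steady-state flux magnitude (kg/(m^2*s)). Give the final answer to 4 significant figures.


J = -D * (dC/dx) = D * (C1 - C2) / dx
J = 2.6748e-11 * (1.12 - 0.23) / 3.8e-03
J = 6.265e-09 kg/(m^2*s)


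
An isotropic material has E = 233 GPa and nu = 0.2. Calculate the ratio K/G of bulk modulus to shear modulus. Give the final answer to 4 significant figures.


G = E / (2*(1+nu))
G = 233 / (2*(1+0.2)) = 97.0833 GPa
K = E / (3*(1-2*nu))
K = 233 / (3*(1-2*0.2)) = 129.444 GPa
K/G = 129.444 / 97.0833 = 1.333


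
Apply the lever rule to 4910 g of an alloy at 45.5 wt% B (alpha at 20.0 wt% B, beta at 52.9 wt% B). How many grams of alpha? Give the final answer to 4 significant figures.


f_alpha = (C_beta - C0) / (C_beta - C_alpha)
f_alpha = (52.9 - 45.5) / (52.9 - 20.0) = 0.224924
m_alpha = f_alpha * m_total = 0.224924 * 4910 = 1104 g


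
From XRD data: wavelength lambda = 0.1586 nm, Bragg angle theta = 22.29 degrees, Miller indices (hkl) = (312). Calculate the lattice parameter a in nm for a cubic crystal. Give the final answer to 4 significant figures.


d = lambda / (2*sin(theta))
d = 0.1586 / (2*sin(22.29 deg))
d = 0.209072 nm
a = d * sqrt(h^2+k^2+l^2) = 0.209072 * sqrt(14)
a = 0.7823 nm


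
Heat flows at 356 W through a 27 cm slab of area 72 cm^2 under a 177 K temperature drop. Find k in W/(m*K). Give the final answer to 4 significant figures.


k = Q*L / (A*dT)
L = 0.27 m, A = 7.2e-03 m^2
k = 356 * 0.27 / (7.2e-03 * 177)
k = 75.42 W/(m*K)


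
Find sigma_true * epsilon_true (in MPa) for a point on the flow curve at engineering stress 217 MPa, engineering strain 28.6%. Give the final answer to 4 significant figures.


sigma_true = sigma_eng * (1 + epsilon_eng)
sigma_true = 217 * (1 + 0.286) = 279.062 MPa
epsilon_true = ln(1 + epsilon_eng)
epsilon_true = ln(1 + 0.286) = 0.251537
sigma_true * epsilon_true = 279.062 * 0.251537 = 70.19 MPa


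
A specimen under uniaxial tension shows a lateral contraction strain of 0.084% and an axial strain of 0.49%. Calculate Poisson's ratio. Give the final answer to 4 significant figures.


nu = -epsilon_lat / epsilon_axial
Lateral strain is contraction (negative), so using magnitudes:
nu = 0.084 / 0.49
nu = 0.1714


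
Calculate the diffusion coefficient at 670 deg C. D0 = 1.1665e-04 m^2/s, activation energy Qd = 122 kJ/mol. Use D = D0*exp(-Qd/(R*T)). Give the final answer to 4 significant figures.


D = D0 * exp(-Qd / (R*T))
T = 943.15 K
D = 1.1665e-04 * exp(-122e3 / (8.314 * 943.15))
D = 2.041e-11 m^2/s


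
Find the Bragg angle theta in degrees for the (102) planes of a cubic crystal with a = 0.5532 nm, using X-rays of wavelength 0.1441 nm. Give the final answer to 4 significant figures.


d = a / sqrt(h^2+k^2+l^2)
d = 0.5532 / sqrt(5) = 0.247399 nm
lambda = 2*d*sin(theta)  =>  sin(theta) = lambda / (2*d)
sin(theta) = 0.1441 / (2 * 0.247399) = 0.29123
theta = 16.93 deg


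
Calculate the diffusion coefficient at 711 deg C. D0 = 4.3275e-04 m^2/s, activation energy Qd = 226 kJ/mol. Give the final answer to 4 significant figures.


D = D0 * exp(-Qd / (R*T))
T = 984.15 K
D = 4.3275e-04 * exp(-226e3 / (8.314 * 984.15))
D = 4.372e-16 m^2/s


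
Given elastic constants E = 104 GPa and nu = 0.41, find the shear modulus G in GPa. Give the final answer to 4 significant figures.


G = E / (2*(1+nu))
G = 104 / (2*(1+0.41))
G = 36.88 GPa


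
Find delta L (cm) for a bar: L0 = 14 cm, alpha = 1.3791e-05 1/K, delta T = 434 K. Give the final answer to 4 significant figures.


dL = L0 * alpha * dT
dL = 14 * 1.3791e-05 * 434
dL = 0.08379 cm


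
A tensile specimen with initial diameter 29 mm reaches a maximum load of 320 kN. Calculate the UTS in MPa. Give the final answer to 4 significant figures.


A0 = pi*(d/2)^2 = pi*(29/2)^2 = 660.52 mm^2
UTS = F_max / A0 = 320*1000 / 660.52
UTS = 484.5 MPa


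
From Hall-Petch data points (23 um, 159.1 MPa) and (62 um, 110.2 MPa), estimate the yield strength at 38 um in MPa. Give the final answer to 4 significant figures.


sigma_y = sigma0 + k / sqrt(d)
1/sqrt(d1) = 1/sqrt(2.3e-05) = 208.514;  1/sqrt(d2) = 127
k = (sigma1 - sigma2) / (1/sqrt(d1) - 1/sqrt(d2)) = (159.1 - 110.2) / (208.514 - 127) = 0.599895 MPa*m^0.5
sigma0 = sigma1 - k/sqrt(d1) = 159.1 - 0.599895*208.514 = 34.0133 MPa
sigma_y(d3) = 34.0133 + 0.599895 / sqrt(3.8e-05) = 131.3 MPa


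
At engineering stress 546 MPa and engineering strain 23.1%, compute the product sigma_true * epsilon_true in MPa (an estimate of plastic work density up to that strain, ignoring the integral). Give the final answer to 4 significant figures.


sigma_true = sigma_eng * (1 + epsilon_eng)
sigma_true = 546 * (1 + 0.231) = 672.126 MPa
epsilon_true = ln(1 + epsilon_eng)
epsilon_true = ln(1 + 0.231) = 0.207827
sigma_true * epsilon_true = 672.126 * 0.207827 = 139.7 MPa


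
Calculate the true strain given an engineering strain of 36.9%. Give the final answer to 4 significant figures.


epsilon_true = ln(1 + epsilon_eng)
epsilon_true = ln(1 + 0.369)
epsilon_true = 0.3141


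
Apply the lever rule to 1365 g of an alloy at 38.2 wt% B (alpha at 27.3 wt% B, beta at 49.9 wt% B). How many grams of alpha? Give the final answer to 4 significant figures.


f_alpha = (C_beta - C0) / (C_beta - C_alpha)
f_alpha = (49.9 - 38.2) / (49.9 - 27.3) = 0.517699
m_alpha = f_alpha * m_total = 0.517699 * 1365 = 706.7 g


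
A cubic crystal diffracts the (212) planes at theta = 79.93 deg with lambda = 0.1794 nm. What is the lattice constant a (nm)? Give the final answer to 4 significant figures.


d = lambda / (2*sin(theta))
d = 0.1794 / (2*sin(79.93 deg))
d = 0.0911035 nm
a = d * sqrt(h^2+k^2+l^2) = 0.0911035 * sqrt(9)
a = 0.2733 nm


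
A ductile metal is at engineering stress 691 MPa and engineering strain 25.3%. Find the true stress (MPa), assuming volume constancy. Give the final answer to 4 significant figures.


sigma_true = sigma_eng * (1 + epsilon_eng)
sigma_true = 691 * (1 + 0.253)
sigma_true = 865.8 MPa


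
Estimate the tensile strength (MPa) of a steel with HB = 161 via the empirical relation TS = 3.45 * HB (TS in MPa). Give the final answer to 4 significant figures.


TS (MPa) = 3.45 * HB
TS = 3.45 * 161
TS = 555.5 MPa


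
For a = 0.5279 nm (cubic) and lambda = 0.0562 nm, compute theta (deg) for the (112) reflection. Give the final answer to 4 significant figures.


d = a / sqrt(h^2+k^2+l^2)
d = 0.5279 / sqrt(6) = 0.215514 nm
lambda = 2*d*sin(theta)  =>  sin(theta) = lambda / (2*d)
sin(theta) = 0.0562 / (2 * 0.215514) = 0.130386
theta = 7.492 deg


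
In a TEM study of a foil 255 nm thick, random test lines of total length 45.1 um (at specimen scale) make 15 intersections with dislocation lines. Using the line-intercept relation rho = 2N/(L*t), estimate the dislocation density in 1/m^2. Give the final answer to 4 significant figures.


rho = 2N / (L * t)
L = 45.1 um = 4.51e-05 m, t = 255 nm = 2.55e-07 m
rho = 2 * 15 / (4.51e-05 * 2.55e-07)
rho = 2.609e+12 1/m^2


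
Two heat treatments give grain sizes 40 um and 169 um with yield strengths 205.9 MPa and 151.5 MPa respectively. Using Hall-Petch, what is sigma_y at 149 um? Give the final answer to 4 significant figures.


sigma_y = sigma0 + k / sqrt(d)
1/sqrt(d1) = 1/sqrt(4e-05) = 158.114;  1/sqrt(d2) = 76.9231
k = (sigma1 - sigma2) / (1/sqrt(d1) - 1/sqrt(d2)) = (205.9 - 151.5) / (158.114 - 76.9231) = 0.670027 MPa*m^0.5
sigma0 = sigma1 - k/sqrt(d1) = 205.9 - 0.670027*158.114 = 99.9595 MPa
sigma_y(d3) = 99.9595 + 0.670027 / sqrt(1.49e-04) = 154.9 MPa


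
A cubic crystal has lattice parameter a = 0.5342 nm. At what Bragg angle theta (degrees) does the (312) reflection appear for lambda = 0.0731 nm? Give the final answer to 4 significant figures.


d = a / sqrt(h^2+k^2+l^2)
d = 0.5342 / sqrt(14) = 0.142771 nm
lambda = 2*d*sin(theta)  =>  sin(theta) = lambda / (2*d)
sin(theta) = 0.0731 / (2 * 0.142771) = 0.256004
theta = 14.83 deg


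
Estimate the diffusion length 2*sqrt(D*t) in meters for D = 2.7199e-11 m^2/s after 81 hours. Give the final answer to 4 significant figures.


t = 81 hr = 291600 s
Diffusion length = 2*sqrt(D*t)
= 2*sqrt(2.7199e-11 * 291600)
= 5.632e-03 m


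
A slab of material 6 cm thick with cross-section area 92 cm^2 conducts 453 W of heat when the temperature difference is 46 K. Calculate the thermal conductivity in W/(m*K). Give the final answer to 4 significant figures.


k = Q*L / (A*dT)
L = 0.06 m, A = 9.2e-03 m^2
k = 453 * 0.06 / (9.2e-03 * 46)
k = 64.22 W/(m*K)


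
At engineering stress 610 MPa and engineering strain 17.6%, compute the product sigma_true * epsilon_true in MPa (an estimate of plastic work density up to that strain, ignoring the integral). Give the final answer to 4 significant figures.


sigma_true = sigma_eng * (1 + epsilon_eng)
sigma_true = 610 * (1 + 0.176) = 717.36 MPa
epsilon_true = ln(1 + epsilon_eng)
epsilon_true = ln(1 + 0.176) = 0.162119
sigma_true * epsilon_true = 717.36 * 0.162119 = 116.3 MPa


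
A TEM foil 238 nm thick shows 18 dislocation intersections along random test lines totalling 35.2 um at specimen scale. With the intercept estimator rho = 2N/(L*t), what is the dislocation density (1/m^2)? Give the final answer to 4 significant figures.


rho = 2N / (L * t)
L = 35.2 um = 3.52e-05 m, t = 238 nm = 2.38e-07 m
rho = 2 * 18 / (3.52e-05 * 2.38e-07)
rho = 4.297e+12 1/m^2


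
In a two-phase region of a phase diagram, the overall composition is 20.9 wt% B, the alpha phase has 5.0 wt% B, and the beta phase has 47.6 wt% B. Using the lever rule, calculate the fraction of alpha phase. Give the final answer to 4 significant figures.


f_alpha = (C_beta - C0) / (C_beta - C_alpha)
f_alpha = (47.6 - 20.9) / (47.6 - 5.0)
f_alpha = 0.6268


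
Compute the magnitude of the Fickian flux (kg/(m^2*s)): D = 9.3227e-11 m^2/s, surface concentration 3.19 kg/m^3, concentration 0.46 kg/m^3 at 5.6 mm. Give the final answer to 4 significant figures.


J = -D * (dC/dx) = D * (C1 - C2) / dx
J = 9.3227e-11 * (3.19 - 0.46) / 5.6e-03
J = 4.545e-08 kg/(m^2*s)


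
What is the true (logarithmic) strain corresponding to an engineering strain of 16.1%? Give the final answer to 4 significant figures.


epsilon_true = ln(1 + epsilon_eng)
epsilon_true = ln(1 + 0.161)
epsilon_true = 0.1493


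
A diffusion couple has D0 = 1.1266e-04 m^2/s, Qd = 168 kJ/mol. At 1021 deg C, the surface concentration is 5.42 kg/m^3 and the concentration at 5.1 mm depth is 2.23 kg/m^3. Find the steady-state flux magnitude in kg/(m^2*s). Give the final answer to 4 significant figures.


Step 1: D = D0 * exp(-Qd/(R*T))
T = 1021 + 273.15 = 1294.15 K
D = 1.1266e-04 * exp(-168e3 / (8.314 * 1294.15)) = 1.86504e-11 m^2/s
Step 2: J = D * (C1 - C2) / dx
J = 1.86504e-11 * (5.42 - 2.23) / 5.1e-03
J = 1.167e-08 kg/(m^2*s)


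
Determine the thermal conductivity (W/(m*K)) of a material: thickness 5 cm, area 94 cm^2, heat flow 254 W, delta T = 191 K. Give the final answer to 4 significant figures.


k = Q*L / (A*dT)
L = 0.05 m, A = 9.4e-03 m^2
k = 254 * 0.05 / (9.4e-03 * 191)
k = 7.074 W/(m*K)


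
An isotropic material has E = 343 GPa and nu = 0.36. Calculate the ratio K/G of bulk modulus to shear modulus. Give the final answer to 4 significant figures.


G = E / (2*(1+nu))
G = 343 / (2*(1+0.36)) = 126.103 GPa
K = E / (3*(1-2*nu))
K = 343 / (3*(1-2*0.36)) = 408.333 GPa
K/G = 408.333 / 126.103 = 3.238


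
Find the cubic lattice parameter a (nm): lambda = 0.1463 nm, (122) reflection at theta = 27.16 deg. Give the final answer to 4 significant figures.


d = lambda / (2*sin(theta))
d = 0.1463 / (2*sin(27.16 deg))
d = 0.160249 nm
a = d * sqrt(h^2+k^2+l^2) = 0.160249 * sqrt(9)
a = 0.4807 nm


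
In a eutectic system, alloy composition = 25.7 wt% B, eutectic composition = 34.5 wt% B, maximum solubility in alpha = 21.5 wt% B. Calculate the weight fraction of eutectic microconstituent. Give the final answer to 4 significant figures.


f_primary = (C_e - C0) / (C_e - C_alpha_max)
f_primary = (34.5 - 25.7) / (34.5 - 21.5)
f_primary = 0.676923
f_eutectic = 1 - 0.676923 = 0.3231


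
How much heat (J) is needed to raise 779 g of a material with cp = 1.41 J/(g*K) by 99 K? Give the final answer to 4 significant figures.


Q = m * cp * dT
Q = 779 * 1.41 * 99
Q = 108700 J


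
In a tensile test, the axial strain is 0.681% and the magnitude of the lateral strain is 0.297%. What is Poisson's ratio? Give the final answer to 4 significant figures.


nu = -epsilon_lat / epsilon_axial
Lateral strain is contraction (negative), so using magnitudes:
nu = 0.297 / 0.681
nu = 0.4361


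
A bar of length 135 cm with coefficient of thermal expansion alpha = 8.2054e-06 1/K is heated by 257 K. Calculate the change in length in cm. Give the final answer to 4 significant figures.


dL = L0 * alpha * dT
dL = 135 * 8.2054e-06 * 257
dL = 0.2847 cm


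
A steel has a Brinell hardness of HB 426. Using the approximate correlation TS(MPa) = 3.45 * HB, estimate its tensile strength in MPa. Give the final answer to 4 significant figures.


TS (MPa) = 3.45 * HB
TS = 3.45 * 426
TS = 1470 MPa


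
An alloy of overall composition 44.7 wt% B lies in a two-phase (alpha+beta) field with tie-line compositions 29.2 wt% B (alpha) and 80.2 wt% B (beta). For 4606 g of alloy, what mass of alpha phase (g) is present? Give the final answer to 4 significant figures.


f_alpha = (C_beta - C0) / (C_beta - C_alpha)
f_alpha = (80.2 - 44.7) / (80.2 - 29.2) = 0.696078
m_alpha = f_alpha * m_total = 0.696078 * 4606 = 3206 g


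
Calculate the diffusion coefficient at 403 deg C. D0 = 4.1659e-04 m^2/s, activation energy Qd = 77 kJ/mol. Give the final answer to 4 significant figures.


D = D0 * exp(-Qd / (R*T))
T = 676.15 K
D = 4.1659e-04 * exp(-77e3 / (8.314 * 676.15))
D = 4.688e-10 m^2/s


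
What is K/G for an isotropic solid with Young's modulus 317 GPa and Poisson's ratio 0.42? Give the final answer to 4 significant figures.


G = E / (2*(1+nu))
G = 317 / (2*(1+0.42)) = 111.62 GPa
K = E / (3*(1-2*nu))
K = 317 / (3*(1-2*0.42)) = 660.417 GPa
K/G = 660.417 / 111.62 = 5.917


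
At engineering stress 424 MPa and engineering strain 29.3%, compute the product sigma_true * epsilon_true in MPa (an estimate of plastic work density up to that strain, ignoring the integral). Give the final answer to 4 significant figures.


sigma_true = sigma_eng * (1 + epsilon_eng)
sigma_true = 424 * (1 + 0.293) = 548.232 MPa
epsilon_true = ln(1 + epsilon_eng)
epsilon_true = ln(1 + 0.293) = 0.256965
sigma_true * epsilon_true = 548.232 * 0.256965 = 140.9 MPa


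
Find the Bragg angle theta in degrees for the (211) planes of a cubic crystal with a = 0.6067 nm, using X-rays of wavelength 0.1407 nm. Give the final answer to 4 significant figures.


d = a / sqrt(h^2+k^2+l^2)
d = 0.6067 / sqrt(6) = 0.247684 nm
lambda = 2*d*sin(theta)  =>  sin(theta) = lambda / (2*d)
sin(theta) = 0.1407 / (2 * 0.247684) = 0.284031
theta = 16.5 deg


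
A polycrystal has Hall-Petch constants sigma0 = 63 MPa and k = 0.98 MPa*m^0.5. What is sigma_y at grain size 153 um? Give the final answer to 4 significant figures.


sigma_y = sigma0 + k / sqrt(d)
d = 153 um = 1.53e-04 m
sigma_y = 63 + 0.98 / sqrt(1.53e-04)
sigma_y = 142.2 MPa


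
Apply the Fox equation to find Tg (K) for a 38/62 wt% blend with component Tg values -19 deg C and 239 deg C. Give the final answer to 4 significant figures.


1/Tg = w1/Tg1 + w2/Tg2 (in Kelvin)
Tg1 = 254.15 K, Tg2 = 512.15 K
1/Tg = 0.38/254.15 + 0.62/512.15
Tg = 369.6 K


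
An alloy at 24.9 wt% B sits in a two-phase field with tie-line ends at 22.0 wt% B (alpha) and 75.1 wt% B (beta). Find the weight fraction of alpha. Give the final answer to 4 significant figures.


f_alpha = (C_beta - C0) / (C_beta - C_alpha)
f_alpha = (75.1 - 24.9) / (75.1 - 22.0)
f_alpha = 0.9454


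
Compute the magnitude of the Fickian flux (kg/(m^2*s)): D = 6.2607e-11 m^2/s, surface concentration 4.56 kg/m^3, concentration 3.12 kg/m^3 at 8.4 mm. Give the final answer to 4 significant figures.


J = -D * (dC/dx) = D * (C1 - C2) / dx
J = 6.2607e-11 * (4.56 - 3.12) / 8.4e-03
J = 1.073e-08 kg/(m^2*s)


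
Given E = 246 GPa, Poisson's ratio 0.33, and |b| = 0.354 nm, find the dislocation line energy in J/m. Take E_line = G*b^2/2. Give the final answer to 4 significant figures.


Step 1: G = E / (2*(1+nu))
G = 246 / (2*(1+0.33)) = 92.4812 GPa = 9.24812e+10 Pa
Step 2: E_line = G*b^2/2
b = 0.354 nm = 3.54e-10 m
E_line = 0.5 * 9.24812e+10 * (3.54e-10)^2 = 5.795e-09 J/m


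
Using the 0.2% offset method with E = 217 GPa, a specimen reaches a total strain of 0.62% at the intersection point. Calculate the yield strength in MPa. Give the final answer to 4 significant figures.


Offset strain = 0.002
Elastic strain at yield = total_strain - offset = 6.2e-03 - 0.002 = 4.2e-03
sigma_y = E * elastic_strain = 217000 * 4.2e-03
sigma_y = 911.4 MPa


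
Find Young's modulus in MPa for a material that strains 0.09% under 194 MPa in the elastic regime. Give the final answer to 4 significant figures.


E = sigma / epsilon
epsilon = 0.09% = 9e-04
E = 194 / 9e-04
E = 215600 MPa


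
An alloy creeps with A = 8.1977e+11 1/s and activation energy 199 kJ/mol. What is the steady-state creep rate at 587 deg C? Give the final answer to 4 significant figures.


rate = A * exp(-Q / (R*T))
T = 587 + 273.15 = 860.15 K
rate = 8.1977e+11 * exp(-199e3 / (8.314 * 860.15))
rate = 0.6738 1/s


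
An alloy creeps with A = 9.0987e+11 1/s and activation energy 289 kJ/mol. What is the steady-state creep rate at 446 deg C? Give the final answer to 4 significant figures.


rate = A * exp(-Q / (R*T))
T = 446 + 273.15 = 719.15 K
rate = 9.0987e+11 * exp(-289e3 / (8.314 * 719.15))
rate = 9.269e-10 1/s


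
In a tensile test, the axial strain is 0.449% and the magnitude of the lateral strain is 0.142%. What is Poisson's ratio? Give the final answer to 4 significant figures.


nu = -epsilon_lat / epsilon_axial
Lateral strain is contraction (negative), so using magnitudes:
nu = 0.142 / 0.449
nu = 0.3163


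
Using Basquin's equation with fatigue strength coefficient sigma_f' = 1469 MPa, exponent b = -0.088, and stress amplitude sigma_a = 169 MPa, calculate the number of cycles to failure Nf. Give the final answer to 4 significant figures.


sigma_a = sigma_f' * (2*Nf)^b
2*Nf = (sigma_a / sigma_f')^(1/b)
2*Nf = (169 / 1469)^(1/-0.088)
2*Nf = 4.69883e+10
Nf = 2.349e+10 cycles


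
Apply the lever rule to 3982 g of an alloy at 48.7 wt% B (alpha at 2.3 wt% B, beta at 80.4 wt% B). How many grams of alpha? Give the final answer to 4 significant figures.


f_alpha = (C_beta - C0) / (C_beta - C_alpha)
f_alpha = (80.4 - 48.7) / (80.4 - 2.3) = 0.40589
m_alpha = f_alpha * m_total = 0.40589 * 3982 = 1616 g


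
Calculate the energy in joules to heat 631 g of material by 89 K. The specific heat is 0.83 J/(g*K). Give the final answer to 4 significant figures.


Q = m * cp * dT
Q = 631 * 0.83 * 89
Q = 46610 J


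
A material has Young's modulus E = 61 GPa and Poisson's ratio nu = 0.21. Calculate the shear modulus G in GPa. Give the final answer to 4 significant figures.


G = E / (2*(1+nu))
G = 61 / (2*(1+0.21))
G = 25.21 GPa


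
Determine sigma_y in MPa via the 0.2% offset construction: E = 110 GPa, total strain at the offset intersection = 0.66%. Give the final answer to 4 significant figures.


Offset strain = 0.002
Elastic strain at yield = total_strain - offset = 6.6e-03 - 0.002 = 4.6e-03
sigma_y = E * elastic_strain = 110000 * 4.6e-03
sigma_y = 506 MPa


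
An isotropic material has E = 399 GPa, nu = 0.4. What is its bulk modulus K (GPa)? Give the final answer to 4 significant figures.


K = E / (3*(1-2*nu))
K = 399 / (3*(1-2*0.4))
K = 665 GPa


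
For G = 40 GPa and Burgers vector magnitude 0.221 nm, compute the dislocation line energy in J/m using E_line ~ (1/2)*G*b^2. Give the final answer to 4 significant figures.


E = G*b^2/2
b = 0.221 nm = 2.21e-10 m
G = 40 GPa = 4e+10 Pa
E = 0.5 * 4e+10 * (2.21e-10)^2
E = 9.768e-10 J/m


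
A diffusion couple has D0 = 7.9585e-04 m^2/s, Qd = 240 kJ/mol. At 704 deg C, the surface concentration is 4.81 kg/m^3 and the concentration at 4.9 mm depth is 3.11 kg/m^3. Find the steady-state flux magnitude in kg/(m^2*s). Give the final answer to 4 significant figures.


Step 1: D = D0 * exp(-Qd/(R*T))
T = 704 + 273.15 = 977.15 K
D = 7.9585e-04 * exp(-240e3 / (8.314 * 977.15)) = 1.17734e-16 m^2/s
Step 2: J = D * (C1 - C2) / dx
J = 1.17734e-16 * (4.81 - 3.11) / 4.9e-03
J = 4.085e-14 kg/(m^2*s)


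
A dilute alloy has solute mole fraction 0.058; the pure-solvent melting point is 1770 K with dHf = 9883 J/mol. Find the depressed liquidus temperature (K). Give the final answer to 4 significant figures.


dT = R*Tm^2*x / dHf
dT = 8.314 * 1770^2 * 0.058 / 9883
dT = 152.861 K
T_new = 1770 - 152.861 = 1617 K


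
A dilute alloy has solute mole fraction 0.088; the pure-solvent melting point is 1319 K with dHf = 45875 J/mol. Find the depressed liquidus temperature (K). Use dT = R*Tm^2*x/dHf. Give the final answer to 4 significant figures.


dT = R*Tm^2*x / dHf
dT = 8.314 * 1319^2 * 0.088 / 45875
dT = 27.7464 K
T_new = 1319 - 27.7464 = 1291 K


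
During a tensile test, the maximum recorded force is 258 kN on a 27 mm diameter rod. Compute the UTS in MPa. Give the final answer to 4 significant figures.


A0 = pi*(d/2)^2 = pi*(27/2)^2 = 572.555 mm^2
UTS = F_max / A0 = 258*1000 / 572.555
UTS = 450.6 MPa


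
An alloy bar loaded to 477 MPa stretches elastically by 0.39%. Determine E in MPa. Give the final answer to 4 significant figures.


E = sigma / epsilon
epsilon = 0.39% = 3.9e-03
E = 477 / 3.9e-03
E = 122300 MPa


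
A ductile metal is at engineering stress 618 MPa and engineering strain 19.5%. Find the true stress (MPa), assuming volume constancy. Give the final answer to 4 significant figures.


sigma_true = sigma_eng * (1 + epsilon_eng)
sigma_true = 618 * (1 + 0.195)
sigma_true = 738.5 MPa


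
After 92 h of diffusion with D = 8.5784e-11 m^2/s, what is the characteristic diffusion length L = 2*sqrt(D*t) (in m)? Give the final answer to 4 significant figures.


t = 92 hr = 331200 s
Diffusion length = 2*sqrt(D*t)
= 2*sqrt(8.5784e-11 * 331200)
= 0.01066 m


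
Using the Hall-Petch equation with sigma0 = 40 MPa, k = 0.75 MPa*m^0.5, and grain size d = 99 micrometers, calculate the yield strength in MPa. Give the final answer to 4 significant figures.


sigma_y = sigma0 + k / sqrt(d)
d = 99 um = 9.9e-05 m
sigma_y = 40 + 0.75 / sqrt(9.9e-05)
sigma_y = 115.4 MPa


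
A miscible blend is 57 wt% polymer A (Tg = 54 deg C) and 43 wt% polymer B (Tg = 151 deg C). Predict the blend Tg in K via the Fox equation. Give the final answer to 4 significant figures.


1/Tg = w1/Tg1 + w2/Tg2 (in Kelvin)
Tg1 = 327.15 K, Tg2 = 424.15 K
1/Tg = 0.57/327.15 + 0.43/424.15
Tg = 362.8 K


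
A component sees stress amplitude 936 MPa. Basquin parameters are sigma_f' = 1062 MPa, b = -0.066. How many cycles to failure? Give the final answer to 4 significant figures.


sigma_a = sigma_f' * (2*Nf)^b
2*Nf = (sigma_a / sigma_f')^(1/b)
2*Nf = (936 / 1062)^(1/-0.066)
2*Nf = 6.77705
Nf = 3.389 cycles


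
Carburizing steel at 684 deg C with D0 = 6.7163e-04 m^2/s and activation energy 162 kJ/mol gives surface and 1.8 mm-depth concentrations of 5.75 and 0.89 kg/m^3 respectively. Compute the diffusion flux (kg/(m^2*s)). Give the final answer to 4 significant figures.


Step 1: D = D0 * exp(-Qd/(R*T))
T = 684 + 273.15 = 957.15 K
D = 6.7163e-04 * exp(-162e3 / (8.314 * 957.15)) = 9.68209e-13 m^2/s
Step 2: J = D * (C1 - C2) / dx
J = 9.68209e-13 * (5.75 - 0.89) / 1.8e-03
J = 2.614e-09 kg/(m^2*s)


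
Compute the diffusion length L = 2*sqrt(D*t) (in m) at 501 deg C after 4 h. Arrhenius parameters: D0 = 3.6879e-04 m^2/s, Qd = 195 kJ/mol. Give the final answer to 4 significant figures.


Step 1: D = D0 * exp(-Qd/(R*T))
T = 774.15 K
D = 3.6879e-04 * exp(-195e3 / (8.314 * 774.15)) = 2.56427e-17 m^2/s
Step 2: L = 2*sqrt(D*t)
t = 4 h = 14400 s
L = 2*sqrt(2.56427e-17 * 14400) = 1.215e-06 m


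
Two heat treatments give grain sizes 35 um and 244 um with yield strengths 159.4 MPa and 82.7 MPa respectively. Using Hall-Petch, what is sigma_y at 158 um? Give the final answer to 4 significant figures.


sigma_y = sigma0 + k / sqrt(d)
1/sqrt(d1) = 1/sqrt(3.5e-05) = 169.031;  1/sqrt(d2) = 64.0184
k = (sigma1 - sigma2) / (1/sqrt(d1) - 1/sqrt(d2)) = (159.4 - 82.7) / (169.031 - 64.0184) = 0.73039 MPa*m^0.5
sigma0 = sigma1 - k/sqrt(d1) = 159.4 - 0.73039*169.031 = 35.9416 MPa
sigma_y(d3) = 35.9416 + 0.73039 / sqrt(1.58e-04) = 94.05 MPa


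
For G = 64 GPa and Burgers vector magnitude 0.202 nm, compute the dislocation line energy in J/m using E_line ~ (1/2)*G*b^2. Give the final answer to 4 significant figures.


E = G*b^2/2
b = 0.202 nm = 2.02e-10 m
G = 64 GPa = 6.4e+10 Pa
E = 0.5 * 6.4e+10 * (2.02e-10)^2
E = 1.306e-09 J/m


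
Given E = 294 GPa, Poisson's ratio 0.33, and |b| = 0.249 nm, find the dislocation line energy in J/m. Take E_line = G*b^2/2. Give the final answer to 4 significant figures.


Step 1: G = E / (2*(1+nu))
G = 294 / (2*(1+0.33)) = 110.526 GPa = 1.10526e+11 Pa
Step 2: E_line = G*b^2/2
b = 0.249 nm = 2.49e-10 m
E_line = 0.5 * 1.10526e+11 * (2.49e-10)^2 = 3.426e-09 J/m


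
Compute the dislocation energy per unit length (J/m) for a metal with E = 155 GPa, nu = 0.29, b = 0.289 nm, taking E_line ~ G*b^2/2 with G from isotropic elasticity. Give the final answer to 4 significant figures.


Step 1: G = E / (2*(1+nu))
G = 155 / (2*(1+0.29)) = 60.0775 GPa = 6.00775e+10 Pa
Step 2: E_line = G*b^2/2
b = 0.289 nm = 2.89e-10 m
E_line = 0.5 * 6.00775e+10 * (2.89e-10)^2 = 2.509e-09 J/m


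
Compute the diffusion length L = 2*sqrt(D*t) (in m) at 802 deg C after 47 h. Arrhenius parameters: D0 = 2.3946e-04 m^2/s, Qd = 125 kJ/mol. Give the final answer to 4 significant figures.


Step 1: D = D0 * exp(-Qd/(R*T))
T = 1075.15 K
D = 2.3946e-04 * exp(-125e3 / (8.314 * 1075.15)) = 2.02333e-10 m^2/s
Step 2: L = 2*sqrt(D*t)
t = 47 h = 169200 s
L = 2*sqrt(2.02333e-10 * 169200) = 0.0117 m


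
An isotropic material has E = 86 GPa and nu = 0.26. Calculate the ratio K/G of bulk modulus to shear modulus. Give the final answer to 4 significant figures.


G = E / (2*(1+nu))
G = 86 / (2*(1+0.26)) = 34.127 GPa
K = E / (3*(1-2*nu))
K = 86 / (3*(1-2*0.26)) = 59.7222 GPa
K/G = 59.7222 / 34.127 = 1.75


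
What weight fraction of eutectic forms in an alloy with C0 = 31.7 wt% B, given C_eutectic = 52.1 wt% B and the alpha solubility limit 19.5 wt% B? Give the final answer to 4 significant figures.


f_primary = (C_e - C0) / (C_e - C_alpha_max)
f_primary = (52.1 - 31.7) / (52.1 - 19.5)
f_primary = 0.625767
f_eutectic = 1 - 0.625767 = 0.3742


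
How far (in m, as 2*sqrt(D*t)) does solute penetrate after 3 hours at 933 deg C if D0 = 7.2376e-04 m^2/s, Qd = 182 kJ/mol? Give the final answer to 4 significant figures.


Step 1: D = D0 * exp(-Qd/(R*T))
T = 1206.15 K
D = 7.2376e-04 * exp(-182e3 / (8.314 * 1206.15)) = 9.49403e-12 m^2/s
Step 2: L = 2*sqrt(D*t)
t = 3 h = 10800 s
L = 2*sqrt(9.49403e-12 * 10800) = 6.404e-04 m


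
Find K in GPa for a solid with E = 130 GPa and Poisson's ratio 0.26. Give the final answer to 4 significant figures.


K = E / (3*(1-2*nu))
K = 130 / (3*(1-2*0.26))
K = 90.28 GPa


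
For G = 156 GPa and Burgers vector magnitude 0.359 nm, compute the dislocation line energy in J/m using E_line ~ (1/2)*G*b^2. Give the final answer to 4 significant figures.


E = G*b^2/2
b = 0.359 nm = 3.59e-10 m
G = 156 GPa = 1.56e+11 Pa
E = 0.5 * 1.56e+11 * (3.59e-10)^2
E = 1.005e-08 J/m


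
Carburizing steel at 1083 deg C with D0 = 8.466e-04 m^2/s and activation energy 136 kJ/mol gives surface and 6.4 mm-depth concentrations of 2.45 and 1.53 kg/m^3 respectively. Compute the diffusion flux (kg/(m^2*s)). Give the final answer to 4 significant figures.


Step 1: D = D0 * exp(-Qd/(R*T))
T = 1083 + 273.15 = 1356.15 K
D = 8.466e-04 * exp(-136e3 / (8.314 * 1356.15)) = 4.88873e-09 m^2/s
Step 2: J = D * (C1 - C2) / dx
J = 4.88873e-09 * (2.45 - 1.53) / 6.4e-03
J = 7.028e-07 kg/(m^2*s)


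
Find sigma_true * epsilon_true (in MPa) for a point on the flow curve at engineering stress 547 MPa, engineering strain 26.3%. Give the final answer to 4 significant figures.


sigma_true = sigma_eng * (1 + epsilon_eng)
sigma_true = 547 * (1 + 0.263) = 690.861 MPa
epsilon_true = ln(1 + epsilon_eng)
epsilon_true = ln(1 + 0.263) = 0.23349
sigma_true * epsilon_true = 690.861 * 0.23349 = 161.3 MPa


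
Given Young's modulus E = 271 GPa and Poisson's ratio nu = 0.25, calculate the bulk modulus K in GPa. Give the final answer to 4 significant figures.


K = E / (3*(1-2*nu))
K = 271 / (3*(1-2*0.25))
K = 180.7 GPa


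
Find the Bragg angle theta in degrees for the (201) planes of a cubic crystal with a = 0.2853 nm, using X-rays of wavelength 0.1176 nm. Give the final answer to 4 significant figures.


d = a / sqrt(h^2+k^2+l^2)
d = 0.2853 / sqrt(5) = 0.12759 nm
lambda = 2*d*sin(theta)  =>  sin(theta) = lambda / (2*d)
sin(theta) = 0.1176 / (2 * 0.12759) = 0.460851
theta = 27.44 deg


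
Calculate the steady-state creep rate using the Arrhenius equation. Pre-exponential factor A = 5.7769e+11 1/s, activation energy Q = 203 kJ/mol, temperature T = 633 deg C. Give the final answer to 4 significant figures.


rate = A * exp(-Q / (R*T))
T = 633 + 273.15 = 906.15 K
rate = 5.7769e+11 * exp(-203e3 / (8.314 * 906.15))
rate = 1.147 1/s


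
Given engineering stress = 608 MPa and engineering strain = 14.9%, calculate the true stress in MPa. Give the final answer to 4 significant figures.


sigma_true = sigma_eng * (1 + epsilon_eng)
sigma_true = 608 * (1 + 0.149)
sigma_true = 698.6 MPa


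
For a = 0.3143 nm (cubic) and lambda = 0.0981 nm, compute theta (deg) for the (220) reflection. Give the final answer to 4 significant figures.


d = a / sqrt(h^2+k^2+l^2)
d = 0.3143 / sqrt(8) = 0.111122 nm
lambda = 2*d*sin(theta)  =>  sin(theta) = lambda / (2*d)
sin(theta) = 0.0981 / (2 * 0.111122) = 0.441407
theta = 26.19 deg


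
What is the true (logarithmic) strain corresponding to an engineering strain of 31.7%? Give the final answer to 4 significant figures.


epsilon_true = ln(1 + epsilon_eng)
epsilon_true = ln(1 + 0.317)
epsilon_true = 0.2754


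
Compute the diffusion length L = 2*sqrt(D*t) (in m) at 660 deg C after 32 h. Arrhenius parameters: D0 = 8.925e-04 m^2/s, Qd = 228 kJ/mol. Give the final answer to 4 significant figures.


Step 1: D = D0 * exp(-Qd/(R*T))
T = 933.15 K
D = 8.925e-04 * exp(-228e3 / (8.314 * 933.15)) = 1.5398e-16 m^2/s
Step 2: L = 2*sqrt(D*t)
t = 32 h = 115200 s
L = 2*sqrt(1.5398e-16 * 115200) = 8.423e-06 m


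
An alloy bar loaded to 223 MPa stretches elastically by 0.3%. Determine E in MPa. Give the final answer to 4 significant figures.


E = sigma / epsilon
epsilon = 0.3% = 3e-03
E = 223 / 3e-03
E = 74330 MPa


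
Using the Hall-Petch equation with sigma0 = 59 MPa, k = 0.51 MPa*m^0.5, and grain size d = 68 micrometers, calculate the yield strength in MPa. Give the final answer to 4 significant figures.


sigma_y = sigma0 + k / sqrt(d)
d = 68 um = 6.8e-05 m
sigma_y = 59 + 0.51 / sqrt(6.8e-05)
sigma_y = 120.8 MPa


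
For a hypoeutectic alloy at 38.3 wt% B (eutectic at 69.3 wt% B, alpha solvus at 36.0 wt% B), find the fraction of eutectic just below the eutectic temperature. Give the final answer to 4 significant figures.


f_primary = (C_e - C0) / (C_e - C_alpha_max)
f_primary = (69.3 - 38.3) / (69.3 - 36.0)
f_primary = 0.930931
f_eutectic = 1 - 0.930931 = 0.06907


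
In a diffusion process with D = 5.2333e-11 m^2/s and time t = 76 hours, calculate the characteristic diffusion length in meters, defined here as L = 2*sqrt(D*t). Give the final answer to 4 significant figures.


t = 76 hr = 273600 s
Diffusion length = 2*sqrt(D*t)
= 2*sqrt(5.2333e-11 * 273600)
= 7.568e-03 m


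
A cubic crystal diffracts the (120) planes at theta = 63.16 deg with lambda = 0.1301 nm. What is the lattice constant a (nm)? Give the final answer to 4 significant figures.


d = lambda / (2*sin(theta))
d = 0.1301 / (2*sin(63.16 deg))
d = 0.0729039 nm
a = d * sqrt(h^2+k^2+l^2) = 0.0729039 * sqrt(5)
a = 0.163 nm


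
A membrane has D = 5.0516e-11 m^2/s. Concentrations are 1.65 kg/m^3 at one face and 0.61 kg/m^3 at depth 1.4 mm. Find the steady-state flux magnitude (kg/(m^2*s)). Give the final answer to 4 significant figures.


J = -D * (dC/dx) = D * (C1 - C2) / dx
J = 5.0516e-11 * (1.65 - 0.61) / 1.4e-03
J = 3.753e-08 kg/(m^2*s)


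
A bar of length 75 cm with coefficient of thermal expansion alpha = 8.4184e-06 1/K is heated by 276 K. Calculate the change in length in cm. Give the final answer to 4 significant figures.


dL = L0 * alpha * dT
dL = 75 * 8.4184e-06 * 276
dL = 0.1743 cm


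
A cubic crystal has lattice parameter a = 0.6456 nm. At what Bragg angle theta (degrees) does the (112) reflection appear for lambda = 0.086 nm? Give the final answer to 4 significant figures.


d = a / sqrt(h^2+k^2+l^2)
d = 0.6456 / sqrt(6) = 0.263565 nm
lambda = 2*d*sin(theta)  =>  sin(theta) = lambda / (2*d)
sin(theta) = 0.086 / (2 * 0.263565) = 0.163148
theta = 9.39 deg
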